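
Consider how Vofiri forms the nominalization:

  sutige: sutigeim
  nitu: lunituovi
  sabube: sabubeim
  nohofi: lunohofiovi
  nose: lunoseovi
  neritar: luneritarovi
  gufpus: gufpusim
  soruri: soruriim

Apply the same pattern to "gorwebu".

gorwebuim

nose and sutige both end in -e yet inflect differently (lunoseovi, sutigeim), so the final letter is not what conditions the rule; the first letter is.
"gorwebu" begins with g-. The one such stem in the data (gufpus → gufpusim) adds -im, so the same rule applies.
The other pattern: stems beginning with n- add lu- … -ovi around the stem.
So gorwebu → gorwebuim.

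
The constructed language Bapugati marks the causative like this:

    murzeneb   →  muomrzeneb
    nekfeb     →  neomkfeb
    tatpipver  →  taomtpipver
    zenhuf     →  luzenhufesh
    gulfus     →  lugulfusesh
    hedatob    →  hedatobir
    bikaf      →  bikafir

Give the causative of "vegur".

luveguresh

murzeneb and hedatob both end in -b yet inflect differently (muomrzeneb, hedatobir), so the final letter is not what conditions the rule; the last vowel is.
"vegur" has last vowel 'u'. The stems whose last vowel is 'u' (zenhuf → luzenhufesh, gulfus → lugulfusesh) add lu- … -esh around the stem.
The other patterns: stems whose last vowel is 'e' insert -om- after the first vowel; stems whose last vowel is 'a' or 'o' add -ir.
So vegur → luveguresh.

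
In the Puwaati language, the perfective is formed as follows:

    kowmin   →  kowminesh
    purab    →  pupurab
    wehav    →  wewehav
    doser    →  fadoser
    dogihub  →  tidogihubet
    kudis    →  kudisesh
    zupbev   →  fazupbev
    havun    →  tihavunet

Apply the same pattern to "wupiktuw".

purab and dogihub both end in -b yet inflect differently (pupurab, tidogihubet), so the final letter is not what conditions the rule; the last vowel is.
"wupiktuw" has last vowel 'u'. The stems whose last vowel is 'u' (havun → tihavunet, dogihub → tidogihubet) add ti- … -et around the stem.
The other patterns: stems whose last vowel is 'a' repeat the first consonant+vowel as a prefix; stems whose last vowel is 'i' add -esh; stems whose last vowel is 'e' add the prefix fa-.
So wupiktuw → tiwupiktuwet.

tiwupiktuwet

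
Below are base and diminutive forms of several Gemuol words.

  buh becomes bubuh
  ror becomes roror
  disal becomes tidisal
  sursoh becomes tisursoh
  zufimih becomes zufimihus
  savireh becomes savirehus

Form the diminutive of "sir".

buh and sursoh both end in -h yet inflect differently (bubuh, tisursoh), so the final letter is not what conditions the rule; the number of vowels is.
"sir" has 1 vowel. The stems with 1 vowel (buh → bubuh, ror → roror) repeat the first consonant+vowel as a prefix.
So sir → sisir.

sisir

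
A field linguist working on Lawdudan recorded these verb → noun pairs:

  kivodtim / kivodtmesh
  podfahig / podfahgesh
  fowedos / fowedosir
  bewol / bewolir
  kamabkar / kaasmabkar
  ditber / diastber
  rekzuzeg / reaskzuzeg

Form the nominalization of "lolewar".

loaslewar

"lolewar" has last vowel 'a'. The one such stem in the data (kamabkar → kaasmabkar) inserts -as- after the first vowel (as do ditber, rekzuzeg), so the same rule applies.
The other patterns: stems whose last vowel is 'i' delete the last vowel and add -esh; stems whose last vowel is 'o' add -ir.
So lolewar → loaslewar.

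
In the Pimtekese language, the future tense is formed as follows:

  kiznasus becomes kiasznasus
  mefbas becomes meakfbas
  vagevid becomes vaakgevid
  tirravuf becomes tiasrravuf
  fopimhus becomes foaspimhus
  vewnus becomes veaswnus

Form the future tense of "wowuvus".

woaswuvus

vewnus and mefbas both end in -s yet inflect differently (veaswnus, meakfbas), so the final letter is not what conditions the rule; the last vowel is.
"wowuvus" has last vowel 'u'. The stems whose last vowel is 'u' (vewnus → veaswnus, kiznasus → kiasznasus, tirravuf → tiasrravuf) insert -as- after the first vowel.
The other pattern: stems whose last vowel is 'a' or 'i' insert -ak- after the first vowel.
So wowuvus → woaswuvus.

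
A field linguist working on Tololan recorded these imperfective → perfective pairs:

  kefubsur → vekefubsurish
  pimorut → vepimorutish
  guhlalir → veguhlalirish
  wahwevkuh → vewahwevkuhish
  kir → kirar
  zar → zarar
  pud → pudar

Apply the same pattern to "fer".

kefubsur and kir both end in -r yet inflect differently (vekefubsurish, kirar), so the final letter is not what conditions the rule; the number of vowels is.
"fer" has 1 vowel. The stems with 1 vowel (kir → kirar, zar → zarar, pud → pudar) add -ar.
The other pattern: stems with 3 vowels add ve- … -ish around the stem.
So fer → ferar.

ferar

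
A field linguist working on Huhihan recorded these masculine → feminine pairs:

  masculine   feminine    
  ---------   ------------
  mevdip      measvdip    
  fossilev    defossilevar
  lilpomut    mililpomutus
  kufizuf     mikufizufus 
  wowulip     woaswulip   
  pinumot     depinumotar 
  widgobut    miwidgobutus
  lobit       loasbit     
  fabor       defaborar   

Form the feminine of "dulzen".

widgobut and lobit both end in -t yet inflect differently (miwidgobutus, loasbit), so the final letter is not what conditions the rule; the last vowel is.
"dulzen" has last vowel 'e'. The one such stem in the data (fossilev → defossilevar) adds de- … -ar around the stem, so the same rule applies.
So dulzen → dedulzenar.

dedulzenar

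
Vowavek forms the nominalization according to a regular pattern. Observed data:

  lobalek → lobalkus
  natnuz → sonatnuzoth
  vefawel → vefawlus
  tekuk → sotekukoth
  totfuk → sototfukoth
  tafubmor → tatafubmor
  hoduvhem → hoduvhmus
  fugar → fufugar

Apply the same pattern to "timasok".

tekuk and lobalek both end in -k yet inflect differently (sotekukoth, lobalkus), so the final letter is not what conditions the rule; the last vowel is.
"timasok" has last vowel 'o'. The one such stem in the data (tafubmor → tatafubmor) repeats the first consonant+vowel as a prefix (as does fugar), so the same rule applies.
So timasok → titimasok.

titimasok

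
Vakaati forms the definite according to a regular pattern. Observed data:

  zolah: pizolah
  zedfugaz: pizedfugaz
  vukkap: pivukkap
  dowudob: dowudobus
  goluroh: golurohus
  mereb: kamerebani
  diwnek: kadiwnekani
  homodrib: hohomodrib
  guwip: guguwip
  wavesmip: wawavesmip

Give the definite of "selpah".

piselpah

"selpah" has last vowel 'a'. The stems whose last vowel is 'a' (zolah → pizolah, zedfugaz → pizedfugaz, vukkap → pivukkap) add the prefix pi-.
So selpah → piselpah.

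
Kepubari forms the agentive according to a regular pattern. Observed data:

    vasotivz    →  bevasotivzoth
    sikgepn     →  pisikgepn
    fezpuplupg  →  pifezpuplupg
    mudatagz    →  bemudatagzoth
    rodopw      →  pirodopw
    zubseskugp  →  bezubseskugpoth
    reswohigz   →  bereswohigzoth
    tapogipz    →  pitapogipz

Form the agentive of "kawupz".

tapogipz and reswohigz both end in -z yet inflect differently (pitapogipz, bereswohigzoth), so the final letter is not what conditions the rule; the second-to-last letter is.
"kawupz" has second-to-last letter 'p'. The stems whose second-to-last letter is 'p' (sikgepn → pisikgepn, tapogipz → pitapogipz, fezpuplupg → pifezpuplupg) add the prefix pi-.
So kawupz → pikawupz.

pikawupz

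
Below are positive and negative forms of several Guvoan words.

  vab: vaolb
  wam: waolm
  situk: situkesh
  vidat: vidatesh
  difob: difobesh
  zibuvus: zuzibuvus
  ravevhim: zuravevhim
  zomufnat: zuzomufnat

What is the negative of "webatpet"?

zuwebatpet

vab and difob both end in -b yet inflect differently (vaolb, difobesh), so the final letter is not what conditions the rule; the number of vowels is.
"webatpet" has 3 vowels. The stems with 3 vowels (zibuvus → zuzibuvus, ravevhim → zuravevhim, zomufnat → zuzomufnat) add the prefix zu-.
So webatpet → zuwebatpet.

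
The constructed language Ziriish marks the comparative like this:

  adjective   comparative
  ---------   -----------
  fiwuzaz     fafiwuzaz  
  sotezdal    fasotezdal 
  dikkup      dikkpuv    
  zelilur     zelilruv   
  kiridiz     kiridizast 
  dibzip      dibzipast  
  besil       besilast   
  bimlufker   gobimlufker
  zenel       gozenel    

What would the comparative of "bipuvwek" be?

gobipuvwek

fiwuzaz and kiridiz both end in -z yet inflect differently (fafiwuzaz, kiridizast), so the final letter is not what conditions the rule; the last vowel is.
"bipuvwek" has last vowel 'e'. The stems whose last vowel is 'e' (bimlufker → gobimlufker, zenel → gozenel) add the prefix go-.
So bipuvwek → gobipuvwek.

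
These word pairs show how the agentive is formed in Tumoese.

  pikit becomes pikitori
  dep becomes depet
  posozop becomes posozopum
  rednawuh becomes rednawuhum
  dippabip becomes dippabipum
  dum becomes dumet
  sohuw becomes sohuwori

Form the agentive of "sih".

sihet

"sih" has 1 vowel. The stems with 1 vowel (dum → dumet, dep → depet) add -et.
The other patterns: stems with 2 vowels add -ori; stems with 3 vowels add -um.
So sih → sihet.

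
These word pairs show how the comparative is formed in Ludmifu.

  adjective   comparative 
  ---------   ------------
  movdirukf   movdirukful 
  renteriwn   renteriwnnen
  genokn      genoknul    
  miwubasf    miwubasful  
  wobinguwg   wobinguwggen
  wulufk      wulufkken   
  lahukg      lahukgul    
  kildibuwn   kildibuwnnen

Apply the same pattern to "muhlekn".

"muhlekn" has second-to-last letter 'k'. The stems whose second-to-last letter is 'k' (lahukg → lahukgul, movdirukf → movdirukful, genokn → genoknul) add -ul.
So muhlekn → muhleknul.

muhleknul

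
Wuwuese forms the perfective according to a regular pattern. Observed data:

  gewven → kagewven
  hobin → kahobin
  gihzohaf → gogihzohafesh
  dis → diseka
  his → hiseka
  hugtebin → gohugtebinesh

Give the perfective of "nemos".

gewven and hugtebin both end in -n yet inflect differently (kagewven, gohugtebinesh), so the final letter is not what conditions the rule; the number of vowels is.
"nemos" has 2 vowels. The stems with 2 vowels (gewven → kagewven, hobin → kahobin) add the prefix ka-.
So nemos → kanemos.

kanemos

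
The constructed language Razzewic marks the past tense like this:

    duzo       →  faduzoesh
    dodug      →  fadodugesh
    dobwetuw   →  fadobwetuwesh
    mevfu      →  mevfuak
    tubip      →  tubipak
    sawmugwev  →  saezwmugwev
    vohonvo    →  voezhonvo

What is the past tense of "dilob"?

fadilobesh

duzo and vohonvo both end in -o yet inflect differently (faduzoesh, voezhonvo), so the final letter is not what conditions the rule; the first letter is.
"dilob" begins with d-. The stems beginning with d- (duzo → faduzoesh, dodug → fadodugesh, dobwetuw → fadobwetuwesh) add fa- … -esh around the stem.
So dilob → fadilobesh.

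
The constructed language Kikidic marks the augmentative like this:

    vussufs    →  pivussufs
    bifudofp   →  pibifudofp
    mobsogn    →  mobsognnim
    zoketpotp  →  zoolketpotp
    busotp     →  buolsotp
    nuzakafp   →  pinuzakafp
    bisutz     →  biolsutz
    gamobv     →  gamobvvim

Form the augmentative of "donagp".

"donagp" has second-to-last letter 'g'. The one such stem in the data (mobsogn → mobsognnim) doubles the final consonant and adds -im (as does gamobv), so the same rule applies.
The other patterns: stems whose second-to-last letter is 'f' add the prefix pi-; stems whose second-to-last letter is 't' insert -ol- after the first vowel.
So donagp → donagppim.

donagppim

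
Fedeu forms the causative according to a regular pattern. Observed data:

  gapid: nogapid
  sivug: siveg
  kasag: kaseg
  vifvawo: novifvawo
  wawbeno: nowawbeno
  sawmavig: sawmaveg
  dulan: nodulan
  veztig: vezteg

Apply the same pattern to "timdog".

veztig and gapid both have last vowel 'i' yet inflect differently (vezteg, nogapid), so the last vowel is not what conditions the rule; the final letter is.
"timdog" ends in -g. The stems ending in -g (veztig → vezteg, sawmavig → sawmaveg, sivug → siveg) change the last vowel to 'e'.
The other pattern: stems ending in -d, -n or -o add the prefix no-.
So timdog → timdeg.

timdeg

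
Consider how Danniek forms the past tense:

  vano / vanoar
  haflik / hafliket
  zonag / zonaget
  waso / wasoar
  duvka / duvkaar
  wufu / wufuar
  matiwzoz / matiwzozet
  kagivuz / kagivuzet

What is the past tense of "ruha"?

duvka and zonag both have last vowel 'a' yet inflect differently (duvkaar, zonaget), so the last vowel is not what conditions the rule; whether the stem ends in a vowel or a consonant is.
"ruha" ends in a vowel. The stems ending in a vowel (wufu → wufuar, vano → vanoar, waso → wasoar) add -ar.
So ruha → ruhaar.

ruhaar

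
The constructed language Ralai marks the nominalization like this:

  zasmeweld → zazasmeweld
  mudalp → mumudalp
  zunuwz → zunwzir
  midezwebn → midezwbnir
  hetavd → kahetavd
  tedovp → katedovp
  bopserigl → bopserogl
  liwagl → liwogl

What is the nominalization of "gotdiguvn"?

"gotdiguvn" has second-to-last letter 'v'. The stems whose second-to-last letter is 'v' (hetavd → kahetavd, tedovp → katedovp) add the prefix ka-.
The other patterns: stems whose second-to-last letter is 'l' repeat the first consonant+vowel as a prefix; stems whose second-to-last letter is 'b' or 'w' delete the last vowel and add -ir; stems whose second-to-last letter is 'g' change the last vowel to 'o'.
So gotdiguvn → kagotdiguvn.

kagotdiguvn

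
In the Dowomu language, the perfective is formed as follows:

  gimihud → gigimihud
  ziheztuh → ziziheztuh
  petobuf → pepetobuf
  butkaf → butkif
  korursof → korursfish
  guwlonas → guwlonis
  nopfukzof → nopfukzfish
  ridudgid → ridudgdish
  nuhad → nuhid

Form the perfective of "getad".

nuhad and gimihud both end in -d yet inflect differently (nuhid, gigimihud), so the final letter is not what conditions the rule; the last vowel is.
"getad" has last vowel 'a'. The stems whose last vowel is 'a' (butkaf → butkif, guwlonas → guwlonis, nuhad → nuhid) change the last vowel to 'i'.
So getad → getid.

getid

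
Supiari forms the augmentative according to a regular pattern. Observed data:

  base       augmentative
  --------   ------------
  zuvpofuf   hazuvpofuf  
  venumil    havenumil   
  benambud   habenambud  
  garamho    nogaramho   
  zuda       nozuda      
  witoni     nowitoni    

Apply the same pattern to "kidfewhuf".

hakidfewhuf

venumil and witoni both have last vowel 'i' yet inflect differently (havenumil, nowitoni), so the last vowel is not what conditions the rule; whether the stem ends in a vowel or a consonant is.
"kidfewhuf" ends in a consonant. The stems ending in a consonant (venumil → havenumil, benambud → habenambud, zuvpofuf → hazuvpofuf) add the prefix ha-.
So kidfewhuf → hakidfewhuf.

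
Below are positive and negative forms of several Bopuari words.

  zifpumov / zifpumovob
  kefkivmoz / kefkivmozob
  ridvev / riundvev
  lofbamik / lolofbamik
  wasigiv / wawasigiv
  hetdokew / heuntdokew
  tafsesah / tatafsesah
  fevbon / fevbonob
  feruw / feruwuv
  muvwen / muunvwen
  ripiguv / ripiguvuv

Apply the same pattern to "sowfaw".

sosowfaw

ridvev and wasigiv both end in -v yet inflect differently (riundvev, wawasigiv), so the final letter is not what conditions the rule; the last vowel is.
"sowfaw" has last vowel 'a'. The one such stem in the data (tafsesah → tatafsesah) repeats the first consonant+vowel as a prefix (as do lofbamik, wasigiv), so the same rule applies.
So sowfaw → sosowfaw.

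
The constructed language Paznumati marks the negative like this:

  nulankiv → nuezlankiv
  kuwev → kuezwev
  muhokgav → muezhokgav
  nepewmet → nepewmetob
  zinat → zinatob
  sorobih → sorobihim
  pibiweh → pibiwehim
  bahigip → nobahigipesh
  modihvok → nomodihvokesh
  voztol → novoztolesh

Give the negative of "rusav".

ruezsav

kuwev and nepewmet both have last vowel 'e' yet inflect differently (kuezwev, nepewmetob), so the last vowel is not what conditions the rule; the final letter is.
"rusav" ends in -v. The stems ending in -v (nulankiv → nuezlankiv, kuwev → kuezwev, muhokgav → muezhokgav) insert -ez- after the first vowel.
So rusav → ruezsav.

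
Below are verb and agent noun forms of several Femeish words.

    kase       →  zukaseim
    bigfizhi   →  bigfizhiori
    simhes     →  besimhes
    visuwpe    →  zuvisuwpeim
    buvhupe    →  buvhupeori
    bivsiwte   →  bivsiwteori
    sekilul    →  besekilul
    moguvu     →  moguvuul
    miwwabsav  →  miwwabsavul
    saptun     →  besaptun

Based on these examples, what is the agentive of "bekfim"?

buvhupe and visuwpe both end in -e yet inflect differently (buvhupeori, zuvisuwpeim), so the final letter is not what conditions the rule; the first letter is.
"bekfim" begins with b-. The stems beginning with b- (buvhupe → buvhupeori, bigfizhi → bigfizhiori, bivsiwte → bivsiwteori) add -ori.
So bekfim → bekfimori.

bekfimori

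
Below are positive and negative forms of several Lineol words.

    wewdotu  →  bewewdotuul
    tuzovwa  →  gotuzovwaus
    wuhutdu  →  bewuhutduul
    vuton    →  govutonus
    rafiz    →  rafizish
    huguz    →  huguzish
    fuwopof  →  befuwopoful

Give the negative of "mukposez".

mukposezish

"mukposez" ends in -z. The stems ending in -z (huguz → huguzish, rafiz → rafizish) add -ish.
So mukposez → mukposezish.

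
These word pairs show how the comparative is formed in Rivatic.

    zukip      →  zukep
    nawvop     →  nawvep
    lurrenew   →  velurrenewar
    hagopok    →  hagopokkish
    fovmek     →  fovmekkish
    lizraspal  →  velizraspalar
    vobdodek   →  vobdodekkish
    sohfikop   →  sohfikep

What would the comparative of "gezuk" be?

hagopok and sohfikop both have last vowel 'o' yet inflect differently (hagopokkish, sohfikep), so the last vowel is not what conditions the rule; the final letter is.
"gezuk" ends in -k. The stems ending in -k (fovmek → fovmekkish, hagopok → hagopokkish, vobdodek → vobdodekkish) double the final consonant and add -ish.
The other patterns: stems ending in -p change the last vowel to 'e'; stems ending in -l or -w add ve- … -ar around the stem.
So gezuk → gezukkish.

gezukkish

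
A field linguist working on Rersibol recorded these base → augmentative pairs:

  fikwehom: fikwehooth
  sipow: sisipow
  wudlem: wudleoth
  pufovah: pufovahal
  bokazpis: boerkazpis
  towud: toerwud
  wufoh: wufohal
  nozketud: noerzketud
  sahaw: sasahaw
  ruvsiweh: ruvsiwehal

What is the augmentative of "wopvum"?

wopvuoth

"wopvum" ends in -m. The stems ending in -m (fikwehom → fikwehooth, wudlem → wudleoth) drop the final letter and add -oth.
So wopvum → wopvuoth.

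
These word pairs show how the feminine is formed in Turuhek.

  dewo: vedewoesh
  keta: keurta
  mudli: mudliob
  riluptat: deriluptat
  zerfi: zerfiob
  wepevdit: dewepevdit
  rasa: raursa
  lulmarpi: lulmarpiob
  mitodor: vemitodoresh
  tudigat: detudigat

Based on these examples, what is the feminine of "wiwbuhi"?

wiwbuhiob

keta and tudigat both have last vowel 'a' yet inflect differently (keurta, detudigat), so the last vowel is not what conditions the rule; the final letter is.
"wiwbuhi" ends in -i. The stems ending in -i (lulmarpi → lulmarpiob, zerfi → zerfiob, mudli → mudliob) add -ob.
The other patterns: stems ending in -a insert -ur- after the first vowel; stems ending in -t add the prefix de-; stems ending in -o or -r add ve- … -esh around the stem.
So wiwbuhi → wiwbuhiob.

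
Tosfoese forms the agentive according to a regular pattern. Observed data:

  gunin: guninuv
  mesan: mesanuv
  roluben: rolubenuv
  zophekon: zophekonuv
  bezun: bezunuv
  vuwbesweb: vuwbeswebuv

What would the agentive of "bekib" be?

bekibuv

Every pair shown (gunin → guninuv, mesan → mesanuv, roluben → rolubenuv, …) follows the same rule: add -uv.
So bekib → bekibuv.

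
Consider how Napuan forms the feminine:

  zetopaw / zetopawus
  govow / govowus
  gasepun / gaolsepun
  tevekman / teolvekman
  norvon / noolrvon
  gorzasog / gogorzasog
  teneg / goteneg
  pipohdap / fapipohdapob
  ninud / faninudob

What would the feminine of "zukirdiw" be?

zukirdiwus

zetopaw and tevekman both have last vowel 'a' yet inflect differently (zetopawus, teolvekman), so the last vowel is not what conditions the rule; the final letter is.
"zukirdiw" ends in -w. The stems ending in -w (zetopaw → zetopawus, govow → govowus) add -us.
The other patterns: stems ending in -n insert -ol- after the first vowel; stems ending in -g add the prefix go-; stems ending in -d or -p add fa- … -ob around the stem.
So zukirdiw → zukirdiwus.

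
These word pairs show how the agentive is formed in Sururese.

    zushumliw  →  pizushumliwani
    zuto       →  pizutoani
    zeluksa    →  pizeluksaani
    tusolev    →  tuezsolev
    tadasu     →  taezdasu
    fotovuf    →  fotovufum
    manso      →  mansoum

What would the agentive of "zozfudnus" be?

zuto and manso both end in -o yet inflect differently (pizutoani, mansoum), so the final letter is not what conditions the rule; the first letter is.
"zozfudnus" begins with z-. The stems beginning with z- (zushumliw → pizushumliwani, zuto → pizutoani, zeluksa → pizeluksaani) add pi- … -ani around the stem.
So zozfudnus → pizozfudnusani.

pizozfudnusani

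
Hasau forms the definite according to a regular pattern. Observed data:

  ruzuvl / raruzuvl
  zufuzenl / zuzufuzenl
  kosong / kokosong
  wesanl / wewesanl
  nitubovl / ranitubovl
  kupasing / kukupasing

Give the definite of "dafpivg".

zufuzenl and nitubovl both end in -l yet inflect differently (zuzufuzenl, ranitubovl), so the final letter is not what conditions the rule; the second-to-last letter is.
"dafpivg" has second-to-last letter 'v'. The stems whose second-to-last letter is 'v' (nitubovl → ranitubovl, ruzuvl → raruzuvl) add the prefix ra-.
The other pattern: stems whose second-to-last letter is 'n' repeat the first consonant+vowel as a prefix.
So dafpivg → radafpivg.

radafpivg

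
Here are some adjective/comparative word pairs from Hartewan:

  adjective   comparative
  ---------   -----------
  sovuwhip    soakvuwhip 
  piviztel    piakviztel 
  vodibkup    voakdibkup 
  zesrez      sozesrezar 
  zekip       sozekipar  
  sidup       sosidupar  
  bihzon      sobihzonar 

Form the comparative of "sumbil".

sovuwhip and zekip both end in -p yet inflect differently (soakvuwhip, sozekipar), so the final letter is not what conditions the rule; the number of vowels is.
"sumbil" has 2 vowels. The stems with 2 vowels (zesrez → sozesrezar, zekip → sozekipar, sidup → sosidupar) add so- … -ar around the stem.
So sumbil → sosumbilar.

sosumbilar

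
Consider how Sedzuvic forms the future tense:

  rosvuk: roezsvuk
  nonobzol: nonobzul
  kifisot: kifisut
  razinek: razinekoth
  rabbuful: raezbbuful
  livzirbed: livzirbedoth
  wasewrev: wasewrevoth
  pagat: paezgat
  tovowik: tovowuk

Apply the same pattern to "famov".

kifisot and pagat both end in -t yet inflect differently (kifisut, paezgat), so the final letter is not what conditions the rule; the last vowel is.
"famov" has last vowel 'o'. The stems whose last vowel is 'o' (kifisot → kifisut, nonobzol → nonobzul) change the last vowel to 'u'.
The other patterns: stems whose last vowel is 'a' or 'u' insert -ez- after the first vowel; stems whose last vowel is 'e' add -oth.
So famov → famuv.

famuv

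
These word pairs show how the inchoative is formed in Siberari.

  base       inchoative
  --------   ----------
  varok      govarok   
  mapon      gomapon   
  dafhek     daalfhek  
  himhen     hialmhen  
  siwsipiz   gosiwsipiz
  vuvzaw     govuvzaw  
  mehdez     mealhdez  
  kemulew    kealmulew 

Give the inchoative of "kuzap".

gokuzap

himhen and mapon both end in -n yet inflect differently (hialmhen, gomapon), so the final letter is not what conditions the rule; the last vowel is.
"kuzap" has last vowel 'a'. The one such stem in the data (vuvzaw → govuvzaw) adds the prefix go-, so the same rule applies.
The other pattern: stems whose last vowel is 'e' insert -al- after the first vowel.
So kuzap → gokuzap.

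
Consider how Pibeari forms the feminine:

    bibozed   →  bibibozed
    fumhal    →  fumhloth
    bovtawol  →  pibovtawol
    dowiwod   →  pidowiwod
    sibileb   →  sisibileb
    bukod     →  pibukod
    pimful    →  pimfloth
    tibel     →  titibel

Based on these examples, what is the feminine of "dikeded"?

didikeded

bovtawol and tibel both end in -l yet inflect differently (pibovtawol, titibel), so the final letter is not what conditions the rule; the last vowel is.
"dikeded" has last vowel 'e'. The stems whose last vowel is 'e' (sibileb → sisibileb, tibel → titibel, bibozed → bibibozed) repeat the first consonant+vowel as a prefix.
The other patterns: stems whose last vowel is 'o' add the prefix pi-; stems whose last vowel is 'a' or 'u' delete the last vowel and add -oth.
So dikeded → didikeded.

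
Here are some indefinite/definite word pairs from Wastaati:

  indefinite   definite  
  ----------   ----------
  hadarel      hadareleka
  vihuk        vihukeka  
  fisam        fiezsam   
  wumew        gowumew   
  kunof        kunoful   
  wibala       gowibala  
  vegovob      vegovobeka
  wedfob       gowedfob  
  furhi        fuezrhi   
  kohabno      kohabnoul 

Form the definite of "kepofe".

wedfob and vegovob both end in -b yet inflect differently (gowedfob, vegovobeka), so the final letter is not what conditions the rule; the first letter is.
"kepofe" begins with k-. The stems beginning with k- (kunof → kunoful, kohabno → kohabnoul) add -ul.
The other patterns: stems beginning with w- add the prefix go-; stems beginning with f- insert -ez- after the first vowel; stems beginning with h- or v- add -eka.
So kepofe → kepofeul.

kepofeul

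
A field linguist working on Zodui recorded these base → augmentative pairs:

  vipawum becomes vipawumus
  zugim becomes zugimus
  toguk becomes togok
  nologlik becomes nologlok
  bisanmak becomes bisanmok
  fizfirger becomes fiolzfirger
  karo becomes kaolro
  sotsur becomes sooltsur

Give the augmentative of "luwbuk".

vipawum and toguk both have last vowel 'u' yet inflect differently (vipawumus, togok), so the last vowel is not what conditions the rule; the final letter is.
"luwbuk" ends in -k. The stems ending in -k (toguk → togok, nologlik → nologlok, bisanmak → bisanmok) change the last vowel to 'o'.
The other patterns: stems ending in -m add -us; stems ending in -o or -r insert -ol- after the first vowel.
So luwbuk → luwbok.

luwbok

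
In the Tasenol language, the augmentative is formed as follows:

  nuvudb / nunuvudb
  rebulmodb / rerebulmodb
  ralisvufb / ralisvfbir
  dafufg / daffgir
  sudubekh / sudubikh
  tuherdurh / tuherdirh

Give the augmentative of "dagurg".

nuvudb and ralisvufb both end in -b yet inflect differently (nunuvudb, ralisvfbir), so the final letter is not what conditions the rule; the second-to-last letter is.
"dagurg" has second-to-last letter 'r'. The one such stem in the data (tuherdurh → tuherdirh) changes the last vowel to 'i' (as does sudubekh), so the same rule applies.
The other patterns: stems whose second-to-last letter is 'd' repeat the first consonant+vowel as a prefix; stems whose second-to-last letter is 'f' delete the last vowel and add -ir.
So dagurg → dagirg.

dagirg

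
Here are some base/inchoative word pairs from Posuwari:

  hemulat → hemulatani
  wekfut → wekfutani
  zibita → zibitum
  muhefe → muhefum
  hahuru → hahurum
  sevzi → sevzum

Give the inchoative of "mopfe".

"mopfe" ends in a vowel. The stems ending in a vowel (zibita → zibitum, muhefe → muhefum, hahuru → hahurum) drop the final letter and add -um.
So mopfe → mopfum.

mopfum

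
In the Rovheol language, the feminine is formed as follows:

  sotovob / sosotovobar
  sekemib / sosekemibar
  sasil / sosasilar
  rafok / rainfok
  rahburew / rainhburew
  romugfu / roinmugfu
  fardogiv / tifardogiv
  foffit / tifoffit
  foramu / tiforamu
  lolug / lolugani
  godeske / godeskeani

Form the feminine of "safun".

"safun" begins with s-. The stems beginning with s- (sotovob → sosotovobar, sekemib → sosekemibar, sasil → sosasilar) add so- … -ar around the stem.
The other patterns: stems beginning with r- insert -in- after the first vowel; stems beginning with f- add the prefix ti-; stems beginning with g- or l- add -ani.
So safun → sosafunar.

sosafunar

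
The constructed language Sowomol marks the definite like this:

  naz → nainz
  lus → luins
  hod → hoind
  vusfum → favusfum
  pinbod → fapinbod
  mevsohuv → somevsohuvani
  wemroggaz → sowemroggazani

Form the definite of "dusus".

hod and pinbod both end in -d yet inflect differently (hoind, fapinbod), so the final letter is not what conditions the rule; the number of vowels is.
"dusus" has 2 vowels. The stems with 2 vowels (vusfum → favusfum, pinbod → fapinbod) add the prefix fa-.
The other patterns: stems with 1 vowel insert -in- after the first vowel; stems with 3 vowels add so- … -ani around the stem.
So dusus → fadusus.

fadusus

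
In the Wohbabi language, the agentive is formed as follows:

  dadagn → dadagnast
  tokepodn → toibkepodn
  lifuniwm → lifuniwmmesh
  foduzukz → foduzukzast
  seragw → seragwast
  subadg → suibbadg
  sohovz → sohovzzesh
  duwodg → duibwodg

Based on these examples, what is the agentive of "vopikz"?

vopikzast

tokepodn and dadagn both end in -n yet inflect differently (toibkepodn, dadagnast), so the final letter is not what conditions the rule; the second-to-last letter is.
"vopikz" has second-to-last letter 'k'. The one such stem in the data (foduzukz → foduzukzast) adds -ast, so the same rule applies.
So vopikz → vopikzast.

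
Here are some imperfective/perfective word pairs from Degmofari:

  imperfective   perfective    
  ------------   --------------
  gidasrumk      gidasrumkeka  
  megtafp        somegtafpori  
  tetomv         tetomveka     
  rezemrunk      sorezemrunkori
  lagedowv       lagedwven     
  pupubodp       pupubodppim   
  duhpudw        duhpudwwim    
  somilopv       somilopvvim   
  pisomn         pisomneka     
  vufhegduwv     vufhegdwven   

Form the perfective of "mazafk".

somazafkori

gidasrumk and rezemrunk both end in -k yet inflect differently (gidasrumkeka, sorezemrunkori), so the final letter is not what conditions the rule; the second-to-last letter is.
"mazafk" has second-to-last letter 'f'. The one such stem in the data (megtafp → somegtafpori) adds so- … -ori around the stem, so the same rule applies.
So mazafk → somazafkori.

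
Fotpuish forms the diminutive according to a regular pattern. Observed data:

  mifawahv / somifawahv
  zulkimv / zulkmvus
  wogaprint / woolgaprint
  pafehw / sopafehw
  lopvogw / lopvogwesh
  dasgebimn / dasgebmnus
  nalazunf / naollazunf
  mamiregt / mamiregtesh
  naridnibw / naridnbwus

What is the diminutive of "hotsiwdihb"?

lopvogw and pafehw both end in -w yet inflect differently (lopvogwesh, sopafehw), so the final letter is not what conditions the rule; the second-to-last letter is.
"hotsiwdihb" has second-to-last letter 'h'. The stems whose second-to-last letter is 'h' (pafehw → sopafehw, mifawahv → somifawahv) add the prefix so-.
So hotsiwdihb → sohotsiwdihb.

sohotsiwdihb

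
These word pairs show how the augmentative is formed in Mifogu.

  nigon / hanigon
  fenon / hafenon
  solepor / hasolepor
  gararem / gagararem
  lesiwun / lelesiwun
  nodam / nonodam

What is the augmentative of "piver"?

"piver" has last vowel 'e'. The one such stem in the data (gararem → gagararem) repeats the first consonant+vowel as a prefix (as do lesiwun, nodam), so the same rule applies.
The other pattern: stems whose last vowel is 'o' add the prefix ha-.
So piver → pipiver.

pipiver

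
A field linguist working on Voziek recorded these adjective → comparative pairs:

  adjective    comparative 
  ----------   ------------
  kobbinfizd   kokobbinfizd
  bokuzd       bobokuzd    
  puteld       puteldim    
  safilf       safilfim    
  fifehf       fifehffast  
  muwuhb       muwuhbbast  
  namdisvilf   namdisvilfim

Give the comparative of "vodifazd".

fifehf and namdisvilf both end in -f yet inflect differently (fifehffast, namdisvilfim), so the final letter is not what conditions the rule; the second-to-last letter is.
"vodifazd" has second-to-last letter 'z'. The stems whose second-to-last letter is 'z' (kobbinfizd → kokobbinfizd, bokuzd → bobokuzd) repeat the first consonant+vowel as a prefix.
The other patterns: stems whose second-to-last letter is 'h' double the final consonant and add -ast; stems whose second-to-last letter is 'l' add -im.
So vodifazd → vovodifazd.

vovodifazd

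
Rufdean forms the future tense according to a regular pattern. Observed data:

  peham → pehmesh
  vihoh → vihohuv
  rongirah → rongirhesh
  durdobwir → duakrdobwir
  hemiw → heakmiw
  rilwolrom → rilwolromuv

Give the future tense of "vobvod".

peham and rilwolrom both end in -m yet inflect differently (pehmesh, rilwolromuv), so the final letter is not what conditions the rule; the last vowel is.
"vobvod" has last vowel 'o'. The stems whose last vowel is 'o' (rilwolrom → rilwolromuv, vihoh → vihohuv) add -uv.
So vobvod → vobvoduv.

vobvoduv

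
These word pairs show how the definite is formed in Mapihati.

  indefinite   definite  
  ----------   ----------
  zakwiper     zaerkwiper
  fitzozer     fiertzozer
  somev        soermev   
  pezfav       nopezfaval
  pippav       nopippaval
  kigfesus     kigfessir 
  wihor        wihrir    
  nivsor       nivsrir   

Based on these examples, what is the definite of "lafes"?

laerfes

somev and pezfav both end in -v yet inflect differently (soermev, nopezfaval), so the final letter is not what conditions the rule; the last vowel is.
"lafes" has last vowel 'e'. The stems whose last vowel is 'e' (zakwiper → zaerkwiper, fitzozer → fiertzozer, somev → soermev) insert -er- after the first vowel.
So lafes → laerfes.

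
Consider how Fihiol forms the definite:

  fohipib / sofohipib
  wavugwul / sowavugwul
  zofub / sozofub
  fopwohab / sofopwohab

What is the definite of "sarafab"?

Every pair shown (fohipib → sofohipib, wavugwul → sowavugwul, zofub → sozofub, …) follows the same rule: add the prefix so-.
So sarafab → sosarafab.

sosarafab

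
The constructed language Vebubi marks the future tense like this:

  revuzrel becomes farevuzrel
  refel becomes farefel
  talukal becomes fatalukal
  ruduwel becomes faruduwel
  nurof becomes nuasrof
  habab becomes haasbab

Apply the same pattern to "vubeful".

favubeful

"vubeful" ends in -l. The stems ending in -l (revuzrel → farevuzrel, refel → farefel, talukal → fatalukal) add the prefix fa-.
The other pattern: stems ending in -b or -f insert -as- after the first vowel.
So vubeful → favubeful.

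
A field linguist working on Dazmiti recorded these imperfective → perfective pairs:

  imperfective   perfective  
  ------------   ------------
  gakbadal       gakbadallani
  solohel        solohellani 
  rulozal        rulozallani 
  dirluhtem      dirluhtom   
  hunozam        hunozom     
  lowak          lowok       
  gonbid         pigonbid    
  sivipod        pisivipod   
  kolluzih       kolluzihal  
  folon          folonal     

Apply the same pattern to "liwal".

solohel and dirluhtem both have last vowel 'e' yet inflect differently (solohellani, dirluhtom), so the last vowel is not what conditions the rule; the final letter is.
"liwal" ends in -l. The stems ending in -l (gakbadal → gakbadallani, solohel → solohellani, rulozal → rulozallani) double the final consonant and add -ani.
The other patterns: stems ending in -k or -m change the last vowel to 'o'; stems ending in -d add the prefix pi-; stems ending in -h or -n add -al.
So liwal → liwallani.

liwallani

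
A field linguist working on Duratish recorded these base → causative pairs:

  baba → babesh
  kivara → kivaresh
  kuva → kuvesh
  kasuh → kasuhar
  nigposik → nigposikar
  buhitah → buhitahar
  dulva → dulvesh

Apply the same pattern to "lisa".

"lisa" ends in -a. The stems ending in -a (dulva → dulvesh, kuva → kuvesh, baba → babesh) drop the final letter and add -esh.
The other pattern: stems ending in -h or -k add -ar.
So lisa → lisesh.

lisesh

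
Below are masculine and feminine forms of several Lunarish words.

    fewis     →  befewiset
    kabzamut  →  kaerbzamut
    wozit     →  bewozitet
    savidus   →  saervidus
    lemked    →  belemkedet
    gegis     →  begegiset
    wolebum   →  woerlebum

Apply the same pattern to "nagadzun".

savidus and gegis both end in -s yet inflect differently (saervidus, begegiset), so the final letter is not what conditions the rule; the last vowel is.
"nagadzun" has last vowel 'u'. The stems whose last vowel is 'u' (kabzamut → kaerbzamut, wolebum → woerlebum, savidus → saervidus) insert -er- after the first vowel.
So nagadzun → naergadzun.

naergadzun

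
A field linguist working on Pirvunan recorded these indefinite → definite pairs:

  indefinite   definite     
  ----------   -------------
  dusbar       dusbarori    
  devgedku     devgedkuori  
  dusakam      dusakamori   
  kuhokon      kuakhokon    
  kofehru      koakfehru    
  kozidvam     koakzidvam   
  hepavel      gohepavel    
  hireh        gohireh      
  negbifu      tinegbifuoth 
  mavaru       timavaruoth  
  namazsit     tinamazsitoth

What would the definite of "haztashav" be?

gohaztashav

"haztashav" begins with h-. The stems beginning with h- (hepavel → gohepavel, hireh → gohireh) add the prefix go-.
So haztashav → gohaztashav.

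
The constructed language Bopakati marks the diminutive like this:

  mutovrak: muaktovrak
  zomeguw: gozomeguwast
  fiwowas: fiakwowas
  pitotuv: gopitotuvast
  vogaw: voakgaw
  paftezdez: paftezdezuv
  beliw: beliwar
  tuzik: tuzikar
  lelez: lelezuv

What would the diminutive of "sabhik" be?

sabhikar

"sabhik" has last vowel 'i'. The stems whose last vowel is 'i' (beliw → beliwar, tuzik → tuzikar) add -ar.
The other patterns: stems whose last vowel is 'e' add -uv; stems whose last vowel is 'a' insert -ak- after the first vowel; stems whose last vowel is 'u' add go- … -ast around the stem.
So sabhik → sabhikar.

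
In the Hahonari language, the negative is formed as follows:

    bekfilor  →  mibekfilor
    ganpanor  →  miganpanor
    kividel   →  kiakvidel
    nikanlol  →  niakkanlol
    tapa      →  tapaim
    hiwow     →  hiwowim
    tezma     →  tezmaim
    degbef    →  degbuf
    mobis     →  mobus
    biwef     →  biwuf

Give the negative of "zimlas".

zimlus

"zimlas" ends in -s. The one such stem in the data (mobis → mobus) changes the last vowel to 'u' (as do degbef, biwef), so the same rule applies.
The other patterns: stems ending in -r add the prefix mi-; stems ending in -l insert -ak- after the first vowel; stems ending in -a or -w add -im.
So zimlas → zimlus.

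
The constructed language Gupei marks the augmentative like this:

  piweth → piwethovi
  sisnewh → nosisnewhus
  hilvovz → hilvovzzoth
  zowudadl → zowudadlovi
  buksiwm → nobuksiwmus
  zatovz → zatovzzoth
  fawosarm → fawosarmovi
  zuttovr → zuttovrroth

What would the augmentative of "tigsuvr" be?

sisnewh and piweth both end in -h yet inflect differently (nosisnewhus, piwethovi), so the final letter is not what conditions the rule; the second-to-last letter is.
"tigsuvr" has second-to-last letter 'v'. The stems whose second-to-last letter is 'v' (zatovz → zatovzzoth, zuttovr → zuttovrroth, hilvovz → hilvovzzoth) double the final consonant and add -oth.
The other patterns: stems whose second-to-last letter is 'w' add no- … -us around the stem; stems whose second-to-last letter is 'd', 'r' or 't' add -ovi.
So tigsuvr → tigsuvrroth.

tigsuvrroth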